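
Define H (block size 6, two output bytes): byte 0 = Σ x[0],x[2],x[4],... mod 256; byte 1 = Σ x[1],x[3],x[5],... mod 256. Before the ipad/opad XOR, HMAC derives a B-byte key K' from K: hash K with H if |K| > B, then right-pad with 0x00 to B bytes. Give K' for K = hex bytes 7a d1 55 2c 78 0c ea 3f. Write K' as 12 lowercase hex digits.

|K| = 8 > B = 6, so first hash the key.
H(K): even-index sum = 561 mod 256 = 49; odd-index sum = 328 mod 256 = 72 → 31 48.
Zero-pad H(K) = 31 48 to 6 bytes: K' = 31 48 00 00 00 00.

314800000000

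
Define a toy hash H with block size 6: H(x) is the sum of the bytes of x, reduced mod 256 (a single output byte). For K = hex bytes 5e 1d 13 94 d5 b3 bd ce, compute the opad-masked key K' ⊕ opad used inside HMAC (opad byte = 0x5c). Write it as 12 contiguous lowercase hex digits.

Key hex bytes 5e 1d 13 94 d5 b3 bd ce is 8 bytes > B = 6, so hash it first: H(key) = 35, then zero-pad to 6 bytes: K' = 35 00 00 00 00 00.
XOR each byte with 0x5c: 35⊕5c=69, 00⊕5c=5c, 00⊕5c=5c, 00⊕5c=5c, 00⊕5c=5c, 00⊕5c=5c.

695c5c5c5c5c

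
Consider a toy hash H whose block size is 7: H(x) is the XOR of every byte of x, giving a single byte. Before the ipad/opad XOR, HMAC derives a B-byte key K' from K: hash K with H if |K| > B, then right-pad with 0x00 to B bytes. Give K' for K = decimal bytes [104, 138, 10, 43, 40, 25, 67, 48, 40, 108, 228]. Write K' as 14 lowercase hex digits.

|K| = 11 > B = 7, so first hash the key.
H(K): XOR 68⊕8a⊕0a⊕2b⊕28⊕19⊕43⊕30⊕28⊕6c⊕e4 = 21.
Zero-pad H(K) = 21 to 7 bytes: K' = 21 00 00 00 00 00 00.

21000000000000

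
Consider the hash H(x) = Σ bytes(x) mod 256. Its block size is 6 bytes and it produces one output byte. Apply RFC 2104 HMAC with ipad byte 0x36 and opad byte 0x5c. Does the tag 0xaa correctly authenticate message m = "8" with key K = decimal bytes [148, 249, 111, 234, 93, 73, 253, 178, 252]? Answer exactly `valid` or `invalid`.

Key decimal bytes [148, 249, 111, 234, 93, 73, 253, 178, 252] = 94 f9 6f ea 5d 49 fd b2 fc is 9 bytes > B = 6, so hash it first: H(key) = 37, then zero-pad to 6 bytes: K' = 37 00 00 00 00 00.
K' ⊕ ipad = 01 36 36 36 36 36; K' ⊕ opad = 6b 5c 5c 5c 5c 5c.
Inner hash: sum = 1+54+54+54+54+54+56 = 327; mod 256 = 71 → 47.
Outer hash (recomputed tag): sum = 107+92+92+92+92+92+71 = 638; mod 256 = 126 → 7e.
Recomputed tag = 7e; claimed = aa → mismatch.

invalid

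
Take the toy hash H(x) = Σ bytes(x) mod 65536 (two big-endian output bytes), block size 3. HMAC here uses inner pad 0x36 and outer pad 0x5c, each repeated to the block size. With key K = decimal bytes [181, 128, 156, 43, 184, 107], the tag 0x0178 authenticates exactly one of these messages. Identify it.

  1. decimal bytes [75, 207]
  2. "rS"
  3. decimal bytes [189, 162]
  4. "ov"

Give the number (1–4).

4

Key decimal bytes [181, 128, 156, 43, 184, 107] = b5 80 9c 2b b8 6b is 6 bytes > B = 3, so hash it first: H(key) = 03 1f, then zero-pad to 3 bytes: K' = 03 1f 00.
K' ⊕ ipad = 35 29 36; K' ⊕ opad = 5f 43 5c.
m1: inner = H(35 29 36 4b cf) = 01 ae; tag = H(5f 43 5c 01 ae) = 01ad
m2: inner = H(35 29 36 72 53) = 01 59; tag = H(5f 43 5c 01 59) = 0158
m3: inner = H(35 29 36 bd a2) = 01 f3; tag = H(5f 43 5c 01 f3) = 01f2
m4: inner = H(35 29 36 6f 76) = 01 79; tag = H(5f 43 5c 01 79) = 0178 ← matches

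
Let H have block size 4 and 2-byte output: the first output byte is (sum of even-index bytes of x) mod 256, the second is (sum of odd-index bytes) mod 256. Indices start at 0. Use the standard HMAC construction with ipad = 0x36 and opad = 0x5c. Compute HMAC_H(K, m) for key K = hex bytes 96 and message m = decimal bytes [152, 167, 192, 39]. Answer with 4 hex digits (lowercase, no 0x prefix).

54f2

Key hex bytes 96 is 1 byte ≤ B = 4; zero-pad to 4 bytes: K' = 96 00 00 00.
K' ⊕ ipad = a0 36 36 36.  K' ⊕ opad = ca 5c 5c 5c.
Inner input = (K'⊕ipad) ∥ m = a0 36 36 36 ∥ 98 a7 c0 27.
Inner hash: even-index sum = 558 mod 256 = 46; odd-index sum = 314 mod 256 = 58 → 2e 3a.
Outer input = (K'⊕opad) ∥ inner = ca 5c 5c 5c ∥ 2e 3a.
Outer hash (tag): even-index sum = 340 mod 256 = 84; odd-index sum = 242 mod 256 = 242 → 54 f2.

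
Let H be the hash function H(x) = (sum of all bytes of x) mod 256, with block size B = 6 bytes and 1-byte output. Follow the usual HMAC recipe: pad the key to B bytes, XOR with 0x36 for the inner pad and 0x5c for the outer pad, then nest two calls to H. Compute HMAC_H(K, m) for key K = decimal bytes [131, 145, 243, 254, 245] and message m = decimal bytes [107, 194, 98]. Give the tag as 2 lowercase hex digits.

Key decimal bytes [131, 145, 243, 254, 245] = 83 91 f3 fe f5 is 5 bytes ≤ B = 6; zero-pad to 6 bytes: K' = 83 91 f3 fe f5 00.
K' ⊕ ipad = b5 a7 c5 c8 c3 36.  K' ⊕ opad = df cd af a2 a9 5c.
Inner input = (K'⊕ipad) ∥ m = b5 a7 c5 c8 c3 36 ∥ 6b c2 62.
Inner hash: sum = 181+167+197+200+195+54+107+194+98 = 1393; mod 256 = 113 → 71.
Outer input = (K'⊕opad) ∥ inner = df cd af a2 a9 5c ∥ 71.
Outer hash (tag): sum = 223+205+175+162+169+92+113 = 1139; mod 256 = 115 → 73.

73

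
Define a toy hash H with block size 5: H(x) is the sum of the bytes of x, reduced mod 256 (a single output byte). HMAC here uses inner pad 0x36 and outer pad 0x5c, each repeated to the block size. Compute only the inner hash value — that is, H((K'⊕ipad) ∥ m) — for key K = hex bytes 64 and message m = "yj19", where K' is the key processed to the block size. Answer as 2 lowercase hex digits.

77

Key hex bytes 64 is 1 byte ≤ B = 5; zero-pad to 5 bytes: K' = 64 00 00 00 00.
K' ⊕ ipad = 52 36 36 36 36.
Inner input = 52 36 36 36 36 ∥ 79 6a 31 39.
Inner hash: sum = 82+54+54+54+54+121+106+49+57 = 631; mod 256 = 119 → 77.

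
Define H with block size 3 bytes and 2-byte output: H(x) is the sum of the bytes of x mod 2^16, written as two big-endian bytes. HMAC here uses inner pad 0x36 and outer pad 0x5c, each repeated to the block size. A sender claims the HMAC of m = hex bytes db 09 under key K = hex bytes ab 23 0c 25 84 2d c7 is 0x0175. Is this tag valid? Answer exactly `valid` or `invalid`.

Key hex bytes ab 23 0c 25 84 2d c7 is 7 bytes > B = 3, so hash it first: H(key) = 02 77, then zero-pad to 3 bytes: K' = 02 77 00.
K' ⊕ ipad = 34 41 36; K' ⊕ opad = 5e 2b 5c.
Inner hash: sum = 52+65+54+219+9 = 399 → 01 8f.
Outer hash (recomputed tag): sum = 94+43+92+1+143 = 373 → 01 75.
Recomputed tag = 0175; claimed = 0175 → match.

valid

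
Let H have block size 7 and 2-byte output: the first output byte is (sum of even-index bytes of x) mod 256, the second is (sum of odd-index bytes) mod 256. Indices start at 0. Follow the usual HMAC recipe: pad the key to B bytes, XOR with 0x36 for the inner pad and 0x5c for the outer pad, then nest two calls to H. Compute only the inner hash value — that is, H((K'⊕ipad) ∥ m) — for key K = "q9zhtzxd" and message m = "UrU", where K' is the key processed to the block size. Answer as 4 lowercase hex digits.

f55f

Key "q9zhtzxd" = 71 39 7a 68 74 7a 78 64 is 8 bytes > B = 7, so hash it first: H(key) = d7 7f, then zero-pad to 7 bytes: K' = d7 7f 00 00 00 00 00.
K' ⊕ ipad = e1 49 36 36 36 36 36.
Inner input = e1 49 36 36 36 36 36 ∥ 55 72 55.
Inner hash: even-index sum = 501 mod 256 = 245; odd-index sum = 351 mod 256 = 95 → f5 5f.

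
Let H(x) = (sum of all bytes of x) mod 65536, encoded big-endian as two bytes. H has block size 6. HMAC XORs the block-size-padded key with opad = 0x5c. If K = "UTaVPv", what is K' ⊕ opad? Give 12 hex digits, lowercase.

09083d0a0c2a

Key "UTaVPv" = 55 54 61 56 50 76 is exactly B = 6 bytes: K' = 55 54 61 56 50 76.
XOR each byte with 0x5c: 55⊕5c=09, 54⊕5c=08, 61⊕5c=3d, 56⊕5c=0a, 50⊕5c=0c, 76⊕5c=2a.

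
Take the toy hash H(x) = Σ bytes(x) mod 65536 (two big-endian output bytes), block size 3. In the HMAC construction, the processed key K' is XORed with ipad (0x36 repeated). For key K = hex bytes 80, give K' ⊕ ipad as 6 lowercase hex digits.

b63636

Key hex bytes 80 is 1 byte ≤ B = 3; zero-pad to 3 bytes: K' = 80 00 00.
XOR each byte with 0x36: 80⊕36=b6, 00⊕36=36, 00⊕36=36.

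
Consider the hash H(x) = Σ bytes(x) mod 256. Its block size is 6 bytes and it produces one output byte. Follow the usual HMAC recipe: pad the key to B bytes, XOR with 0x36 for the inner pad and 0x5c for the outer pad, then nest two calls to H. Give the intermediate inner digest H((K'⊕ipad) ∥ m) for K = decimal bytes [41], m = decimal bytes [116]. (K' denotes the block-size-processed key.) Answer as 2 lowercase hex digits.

Key decimal bytes [41] = 29 is 1 byte ≤ B = 6; zero-pad to 6 bytes: K' = 29 00 00 00 00 00.
K' ⊕ ipad = 1f 36 36 36 36 36.
Inner input = 1f 36 36 36 36 36 ∥ 74.
Inner hash: sum = 31+54+54+54+54+54+116 = 417; mod 256 = 161 → a1.

a1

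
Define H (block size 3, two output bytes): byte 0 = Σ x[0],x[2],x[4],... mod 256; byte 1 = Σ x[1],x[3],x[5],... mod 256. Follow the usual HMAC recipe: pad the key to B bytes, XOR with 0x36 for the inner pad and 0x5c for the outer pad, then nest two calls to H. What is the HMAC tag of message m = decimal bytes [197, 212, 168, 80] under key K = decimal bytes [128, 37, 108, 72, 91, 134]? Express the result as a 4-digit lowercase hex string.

Key decimal bytes [128, 37, 108, 72, 91, 134] = 80 25 6c 48 5b 86 is 6 bytes > B = 3, so hash it first: H(key) = 47 f3, then zero-pad to 3 bytes: K' = 47 f3 00.
K' ⊕ ipad = 71 c5 36.  K' ⊕ opad = 1b af 5c.
Inner input = (K'⊕ipad) ∥ m = 71 c5 36 ∥ c5 d4 a8 50.
Inner hash: even-index sum = 459 mod 256 = 203; odd-index sum = 562 mod 256 = 50 → cb 32.
Outer input = (K'⊕opad) ∥ inner = 1b af 5c ∥ cb 32.
Outer hash (tag): even-index sum = 169 mod 256 = 169; odd-index sum = 378 mod 256 = 122 → a9 7a.

a97a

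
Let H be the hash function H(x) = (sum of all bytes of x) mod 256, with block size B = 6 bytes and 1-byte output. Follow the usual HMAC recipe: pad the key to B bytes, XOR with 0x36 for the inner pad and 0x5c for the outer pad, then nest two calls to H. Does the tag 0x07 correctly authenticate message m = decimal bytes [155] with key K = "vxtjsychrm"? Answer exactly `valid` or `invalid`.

Key "vxtjsychrm" = 76 78 74 6a 73 79 63 68 72 6d is 10 bytes > B = 6, so hash it first: H(key) = 62, then zero-pad to 6 bytes: K' = 62 00 00 00 00 00.
K' ⊕ ipad = 54 36 36 36 36 36; K' ⊕ opad = 3e 5c 5c 5c 5c 5c.
Inner hash: sum = 84+54+54+54+54+54+155 = 509; mod 256 = 253 → fd.
Outer hash (recomputed tag): sum = 62+92+92+92+92+92+253 = 775; mod 256 = 7 → 07.
Recomputed tag = 07; claimed = 07 → match.

valid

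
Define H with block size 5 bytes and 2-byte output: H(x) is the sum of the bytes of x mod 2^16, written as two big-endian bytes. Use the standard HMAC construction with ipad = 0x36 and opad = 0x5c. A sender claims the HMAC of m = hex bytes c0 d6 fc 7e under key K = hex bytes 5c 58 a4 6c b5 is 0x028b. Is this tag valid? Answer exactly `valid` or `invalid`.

Key hex bytes 5c 58 a4 6c b5 is exactly B = 5 bytes: K' = 5c 58 a4 6c b5.
K' ⊕ ipad = 6a 6e 92 5a 83; K' ⊕ opad = 00 04 f8 30 e9.
Inner hash: sum = 106+110+146+90+131+192+214+252+126 = 1367 → 05 57.
Outer hash (recomputed tag): sum = 0+4+248+48+233+5+87 = 625 → 02 71.
Recomputed tag = 0271; claimed = 028b → mismatch.

invalid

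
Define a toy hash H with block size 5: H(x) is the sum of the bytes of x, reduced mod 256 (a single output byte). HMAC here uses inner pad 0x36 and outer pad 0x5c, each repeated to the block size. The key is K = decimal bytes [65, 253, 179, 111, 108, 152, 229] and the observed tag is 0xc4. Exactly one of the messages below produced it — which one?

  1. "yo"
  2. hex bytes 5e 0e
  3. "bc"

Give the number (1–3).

Key decimal bytes [65, 253, 179, 111, 108, 152, 229] = 41 fd b3 6f 6c 98 e5 is 7 bytes > B = 5, so hash it first: H(key) = 49, then zero-pad to 5 bytes: K' = 49 00 00 00 00.
K' ⊕ ipad = 7f 36 36 36 36; K' ⊕ opad = 15 5c 5c 5c 5c.
m1: inner = H(7f 36 36 36 36 79 6f) = 3f; tag = H(15 5c 5c 5c 5c 3f) = c4 ← matches
m2: inner = H(7f 36 36 36 36 5e 0e) = c3; tag = H(15 5c 5c 5c 5c c3) = 48
m3: inner = H(7f 36 36 36 36 62 63) = 1c; tag = H(15 5c 5c 5c 5c 1c) = a1

1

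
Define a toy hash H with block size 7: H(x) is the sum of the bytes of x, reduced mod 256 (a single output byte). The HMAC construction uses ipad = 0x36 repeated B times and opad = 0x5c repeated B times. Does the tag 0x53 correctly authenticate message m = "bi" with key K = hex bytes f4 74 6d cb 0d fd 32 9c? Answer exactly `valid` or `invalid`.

invalid

Key hex bytes f4 74 6d cb 0d fd 32 9c is 8 bytes > B = 7, so hash it first: H(key) = 78, then zero-pad to 7 bytes: K' = 78 00 00 00 00 00 00.
K' ⊕ ipad = 4e 36 36 36 36 36 36; K' ⊕ opad = 24 5c 5c 5c 5c 5c 5c.
Inner hash: sum = 78+54+54+54+54+54+54+98+105 = 605; mod 256 = 93 → 5d.
Outer hash (recomputed tag): sum = 36+92+92+92+92+92+92+93 = 681; mod 256 = 169 → a9.
Recomputed tag = a9; claimed = 53 → mismatch.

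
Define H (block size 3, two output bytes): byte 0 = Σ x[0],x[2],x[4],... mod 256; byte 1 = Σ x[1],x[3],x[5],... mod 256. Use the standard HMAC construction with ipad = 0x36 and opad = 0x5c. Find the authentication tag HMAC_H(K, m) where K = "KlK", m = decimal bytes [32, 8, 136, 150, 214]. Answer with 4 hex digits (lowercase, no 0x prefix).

06c8

Key "KlK" = 4b 6c 4b is exactly B = 3 bytes: K' = 4b 6c 4b.
K' ⊕ ipad = 7d 5a 7d.  K' ⊕ opad = 17 30 17.
Inner input = (K'⊕ipad) ∥ m = 7d 5a 7d ∥ 20 08 88 96 d6.
Inner hash: even-index sum = 408 mod 256 = 152; odd-index sum = 472 mod 256 = 216 → 98 d8.
Outer input = (K'⊕opad) ∥ inner = 17 30 17 ∥ 98 d8.
Outer hash (tag): even-index sum = 262 mod 256 = 6; odd-index sum = 200 mod 256 = 200 → 06 c8.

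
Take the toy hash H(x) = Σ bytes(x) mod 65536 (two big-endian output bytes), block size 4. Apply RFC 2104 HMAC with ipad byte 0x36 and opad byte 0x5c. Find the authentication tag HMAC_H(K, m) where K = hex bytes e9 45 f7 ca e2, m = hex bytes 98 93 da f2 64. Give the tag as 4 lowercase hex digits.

028b

Key hex bytes e9 45 f7 ca e2 is 5 bytes > B = 4, so hash it first: H(key) = 03 d1, then zero-pad to 4 bytes: K' = 03 d1 00 00.
K' ⊕ ipad = 35 e7 36 36.  K' ⊕ opad = 5f 8d 5c 5c.
Inner input = (K'⊕ipad) ∥ m = 35 e7 36 36 ∥ 98 93 da f2 64.
Inner hash: sum = 53+231+54+54+152+147+218+242+100 = 1251 → 04 e3.
Outer input = (K'⊕opad) ∥ inner = 5f 8d 5c 5c ∥ 04 e3.
Outer hash (tag): sum = 95+141+92+92+4+227 = 651 → 02 8b.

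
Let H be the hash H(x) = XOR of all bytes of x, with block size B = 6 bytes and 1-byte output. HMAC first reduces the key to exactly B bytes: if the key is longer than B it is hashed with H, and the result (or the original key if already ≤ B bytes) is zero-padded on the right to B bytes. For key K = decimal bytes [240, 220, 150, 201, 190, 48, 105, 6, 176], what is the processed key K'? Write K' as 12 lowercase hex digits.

220000000000

|K| = 9 > B = 6, so first hash the key.
H(K): XOR f0⊕dc⊕96⊕c9⊕be⊕30⊕69⊕06⊕b0 = 22.
Zero-pad H(K) = 22 to 6 bytes: K' = 22 00 00 00 00 00.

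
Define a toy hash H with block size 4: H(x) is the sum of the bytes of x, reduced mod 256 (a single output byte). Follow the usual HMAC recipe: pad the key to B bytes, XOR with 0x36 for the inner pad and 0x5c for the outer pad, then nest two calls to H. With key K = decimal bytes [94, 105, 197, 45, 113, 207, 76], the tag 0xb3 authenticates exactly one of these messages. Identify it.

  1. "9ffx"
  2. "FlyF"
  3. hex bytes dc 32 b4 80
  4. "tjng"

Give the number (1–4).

2

Key decimal bytes [94, 105, 197, 45, 113, 207, 76] = 5e 69 c5 2d 71 cf 4c is 7 bytes > B = 4, so hash it first: H(key) = 45, then zero-pad to 4 bytes: K' = 45 00 00 00.
K' ⊕ ipad = 73 36 36 36; K' ⊕ opad = 19 5c 5c 5c.
m1: inner = H(73 36 36 36 39 66 66 78) = 92; tag = H(19 5c 5c 5c 92) = bf
m2: inner = H(73 36 36 36 46 6c 79 46) = 86; tag = H(19 5c 5c 5c 86) = b3 ← matches
m3: inner = H(73 36 36 36 dc 32 b4 80) = 57; tag = H(19 5c 5c 5c 57) = 84
m4: inner = H(73 36 36 36 74 6a 6e 67) = c8; tag = H(19 5c 5c 5c c8) = f5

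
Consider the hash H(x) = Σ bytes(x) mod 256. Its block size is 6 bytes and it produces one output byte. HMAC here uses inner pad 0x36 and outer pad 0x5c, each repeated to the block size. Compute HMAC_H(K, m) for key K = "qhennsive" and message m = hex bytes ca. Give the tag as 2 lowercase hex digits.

Key "qhennsive" = 71 68 65 6e 6e 73 69 76 65 is 9 bytes > B = 6, so hash it first: H(key) = d1, then zero-pad to 6 bytes: K' = d1 00 00 00 00 00.
K' ⊕ ipad = e7 36 36 36 36 36.  K' ⊕ opad = 8d 5c 5c 5c 5c 5c.
Inner input = (K'⊕ipad) ∥ m = e7 36 36 36 36 36 ∥ ca.
Inner hash: sum = 231+54+54+54+54+54+202 = 703; mod 256 = 191 → bf.
Outer input = (K'⊕opad) ∥ inner = 8d 5c 5c 5c 5c 5c ∥ bf.
Outer hash (tag): sum = 141+92+92+92+92+92+191 = 792; mod 256 = 24 → 18.

18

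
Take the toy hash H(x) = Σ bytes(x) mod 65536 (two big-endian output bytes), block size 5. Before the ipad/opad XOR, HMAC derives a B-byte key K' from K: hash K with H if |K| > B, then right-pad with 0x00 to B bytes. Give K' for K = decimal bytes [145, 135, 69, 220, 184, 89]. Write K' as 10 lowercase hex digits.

034a000000

|K| = 6 > B = 5, so first hash the key.
H(K): sum = 145+135+69+220+184+89 = 842 → 03 4a.
Zero-pad H(K) = 03 4a to 5 bytes: K' = 03 4a 00 00 00.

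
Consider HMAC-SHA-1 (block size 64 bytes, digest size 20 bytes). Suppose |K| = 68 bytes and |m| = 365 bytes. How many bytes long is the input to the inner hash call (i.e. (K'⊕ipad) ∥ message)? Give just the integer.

429

Key is 68 > 64 bytes, so it is hashed to 20 bytes then zero-padded to 64: |K'| = 64.
Inner input = (K'⊕ipad) ∥ m → 64 + 365 = 429 bytes.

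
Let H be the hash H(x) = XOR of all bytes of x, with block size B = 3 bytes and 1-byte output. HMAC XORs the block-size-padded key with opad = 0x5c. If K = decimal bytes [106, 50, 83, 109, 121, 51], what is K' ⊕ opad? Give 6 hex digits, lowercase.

Key decimal bytes [106, 50, 83, 109, 121, 51] = 6a 32 53 6d 79 33 is 6 bytes > B = 3, so hash it first: H(key) = 2c, then zero-pad to 3 bytes: K' = 2c 00 00.
XOR each byte with 0x5c: 2c⊕5c=70, 00⊕5c=5c, 00⊕5c=5c.

705c5c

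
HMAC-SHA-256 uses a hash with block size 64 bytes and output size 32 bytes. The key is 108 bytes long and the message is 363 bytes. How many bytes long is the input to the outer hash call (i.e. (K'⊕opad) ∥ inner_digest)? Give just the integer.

Key is 108 > 64 bytes, so it is hashed to 32 bytes then zero-padded to 64: |K'| = 64.
Outer input = (K'⊕opad) ∥ H(inner) → 64 + 32 = 96 bytes.

96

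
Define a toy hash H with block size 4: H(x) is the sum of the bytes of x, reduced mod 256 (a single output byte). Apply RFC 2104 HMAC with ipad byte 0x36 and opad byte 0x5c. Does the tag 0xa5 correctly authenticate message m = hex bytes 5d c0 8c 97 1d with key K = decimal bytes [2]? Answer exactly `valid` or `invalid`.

valid

Key decimal bytes [2] = 02 is 1 byte ≤ B = 4; zero-pad to 4 bytes: K' = 02 00 00 00.
K' ⊕ ipad = 34 36 36 36; K' ⊕ opad = 5e 5c 5c 5c.
Inner hash: sum = 52+54+54+54+93+192+140+151+29 = 819; mod 256 = 51 → 33.
Outer hash (recomputed tag): sum = 94+92+92+92+51 = 421; mod 256 = 165 → a5.
Recomputed tag = a5; claimed = a5 → match.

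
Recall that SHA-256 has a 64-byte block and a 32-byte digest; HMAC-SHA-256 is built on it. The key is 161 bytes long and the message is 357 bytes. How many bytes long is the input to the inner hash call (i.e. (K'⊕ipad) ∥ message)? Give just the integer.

Key is 161 > 64 bytes, so it is hashed to 32 bytes then zero-padded to 64: |K'| = 64.
Inner input = (K'⊕ipad) ∥ m → 64 + 357 = 421 bytes.

421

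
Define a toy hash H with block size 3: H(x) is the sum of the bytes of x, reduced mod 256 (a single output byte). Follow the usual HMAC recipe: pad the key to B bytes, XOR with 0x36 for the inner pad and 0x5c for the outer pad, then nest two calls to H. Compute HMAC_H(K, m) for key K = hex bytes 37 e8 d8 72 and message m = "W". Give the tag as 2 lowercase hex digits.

Key hex bytes 37 e8 d8 72 is 4 bytes > B = 3, so hash it first: H(key) = 69, then zero-pad to 3 bytes: K' = 69 00 00.
K' ⊕ ipad = 5f 36 36.  K' ⊕ opad = 35 5c 5c.
Inner input = (K'⊕ipad) ∥ m = 5f 36 36 ∥ 57.
Inner hash: sum = 95+54+54+87 = 290; mod 256 = 34 → 22.
Outer input = (K'⊕opad) ∥ inner = 35 5c 5c ∥ 22.
Outer hash (tag): sum = 53+92+92+34 = 271; mod 256 = 15 → 0f.

0f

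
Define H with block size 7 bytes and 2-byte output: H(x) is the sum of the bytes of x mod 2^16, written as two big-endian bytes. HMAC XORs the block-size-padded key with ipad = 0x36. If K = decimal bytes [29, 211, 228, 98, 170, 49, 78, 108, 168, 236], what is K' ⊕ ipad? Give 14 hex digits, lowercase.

33693636363636

Key decimal bytes [29, 211, 228, 98, 170, 49, 78, 108, 168, 236] = 1d d3 e4 62 aa 31 4e 6c a8 ec is 10 bytes > B = 7, so hash it first: H(key) = 05 5f, then zero-pad to 7 bytes: K' = 05 5f 00 00 00 00 00.
XOR each byte with 0x36: 05⊕36=33, 5f⊕36=69, 00⊕36=36, 00⊕36=36, 00⊕36=36, 00⊕36=36, 00⊕36=36.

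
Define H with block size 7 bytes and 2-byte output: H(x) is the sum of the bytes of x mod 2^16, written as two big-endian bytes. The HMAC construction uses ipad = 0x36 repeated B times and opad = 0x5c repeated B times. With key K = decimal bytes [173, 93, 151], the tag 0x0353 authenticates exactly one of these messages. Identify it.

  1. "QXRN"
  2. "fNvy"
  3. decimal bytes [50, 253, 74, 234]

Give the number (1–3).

2

Key decimal bytes [173, 93, 151] = ad 5d 97 is 3 bytes ≤ B = 7; zero-pad to 7 bytes: K' = ad 5d 97 00 00 00 00.
K' ⊕ ipad = 9b 6b a1 36 36 36 36; K' ⊕ opad = f1 01 cb 5c 5c 5c 5c.
m1: inner = H(9b 6b a1 36 36 36 36 51 58 52 4e) = 03 c8; tag = H(f1 01 cb 5c 5c 5c 5c 03 c8) = 03f8
m2: inner = H(9b 6b a1 36 36 36 36 66 4e 76 79) = 04 22; tag = H(f1 01 cb 5c 5c 5c 5c 04 22) = 0353 ← matches
m3: inner = H(9b 6b a1 36 36 36 36 32 fd 4a ea) = 04 e2; tag = H(f1 01 cb 5c 5c 5c 5c 04 e2) = 0413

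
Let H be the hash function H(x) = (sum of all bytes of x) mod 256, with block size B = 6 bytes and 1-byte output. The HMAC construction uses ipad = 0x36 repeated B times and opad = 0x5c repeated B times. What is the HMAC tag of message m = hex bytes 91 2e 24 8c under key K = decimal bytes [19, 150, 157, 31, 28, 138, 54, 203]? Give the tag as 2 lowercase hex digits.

d3

Key decimal bytes [19, 150, 157, 31, 28, 138, 54, 203] = 13 96 9d 1f 1c 8a 36 cb is 8 bytes > B = 6, so hash it first: H(key) = 0c, then zero-pad to 6 bytes: K' = 0c 00 00 00 00 00.
K' ⊕ ipad = 3a 36 36 36 36 36.  K' ⊕ opad = 50 5c 5c 5c 5c 5c.
Inner input = (K'⊕ipad) ∥ m = 3a 36 36 36 36 36 ∥ 91 2e 24 8c.
Inner hash: sum = 58+54+54+54+54+54+145+46+36+140 = 695; mod 256 = 183 → b7.
Outer input = (K'⊕opad) ∥ inner = 50 5c 5c 5c 5c 5c ∥ b7.
Outer hash (tag): sum = 80+92+92+92+92+92+183 = 723; mod 256 = 211 → d3.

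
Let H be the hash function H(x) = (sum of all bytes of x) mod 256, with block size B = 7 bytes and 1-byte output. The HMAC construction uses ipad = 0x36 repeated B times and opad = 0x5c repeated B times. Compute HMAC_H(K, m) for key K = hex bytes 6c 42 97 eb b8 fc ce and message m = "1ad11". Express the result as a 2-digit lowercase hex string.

Key hex bytes 6c 42 97 eb b8 fc ce is exactly B = 7 bytes: K' = 6c 42 97 eb b8 fc ce.
K' ⊕ ipad = 5a 74 a1 dd 8e ca f8.  K' ⊕ opad = 30 1e cb b7 e4 a0 92.
Inner input = (K'⊕ipad) ∥ m = 5a 74 a1 dd 8e ca f8 ∥ 31 61 64 31 31.
Inner hash: sum = 90+116+161+221+142+202+248+49+97+100+49+49 = 1524; mod 256 = 244 → f4.
Outer input = (K'⊕opad) ∥ inner = 30 1e cb b7 e4 a0 92 ∥ f4.
Outer hash (tag): sum = 48+30+203+183+228+160+146+244 = 1242; mod 256 = 218 → da.

da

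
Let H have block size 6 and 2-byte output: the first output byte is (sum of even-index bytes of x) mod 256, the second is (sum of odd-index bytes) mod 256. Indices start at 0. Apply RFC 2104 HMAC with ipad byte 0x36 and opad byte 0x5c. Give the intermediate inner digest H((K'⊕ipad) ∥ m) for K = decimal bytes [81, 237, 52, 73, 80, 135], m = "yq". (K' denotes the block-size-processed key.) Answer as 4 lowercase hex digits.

487c

Key decimal bytes [81, 237, 52, 73, 80, 135] = 51 ed 34 49 50 87 is exactly B = 6 bytes: K' = 51 ed 34 49 50 87.
K' ⊕ ipad = 67 db 02 7f 66 b1.
Inner input = 67 db 02 7f 66 b1 ∥ 79 71.
Inner hash: even-index sum = 328 mod 256 = 72; odd-index sum = 636 mod 256 = 124 → 48 7c.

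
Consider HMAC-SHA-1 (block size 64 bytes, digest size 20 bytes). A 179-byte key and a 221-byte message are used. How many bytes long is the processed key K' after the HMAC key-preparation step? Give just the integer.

Key is 179 > 64 bytes, so it is hashed to 20 bytes then zero-padded to 64: |K'| = 64.

64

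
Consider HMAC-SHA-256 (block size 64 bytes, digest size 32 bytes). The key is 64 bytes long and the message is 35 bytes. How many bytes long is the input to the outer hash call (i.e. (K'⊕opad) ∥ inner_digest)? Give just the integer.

96

Key is 64 ≤ 64 bytes, zero-padded: |K'| = 64.
Outer input = (K'⊕opad) ∥ H(inner) → 64 + 32 = 96 bytes.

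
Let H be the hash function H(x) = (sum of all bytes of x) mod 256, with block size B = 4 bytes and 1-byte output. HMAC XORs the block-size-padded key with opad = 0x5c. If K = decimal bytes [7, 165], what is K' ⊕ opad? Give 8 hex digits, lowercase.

Key decimal bytes [7, 165] = 07 a5 is 2 bytes ≤ B = 4; zero-pad to 4 bytes: K' = 07 a5 00 00.
XOR each byte with 0x5c: 07⊕5c=5b, a5⊕5c=f9, 00⊕5c=5c, 00⊕5c=5c.

5bf95c5c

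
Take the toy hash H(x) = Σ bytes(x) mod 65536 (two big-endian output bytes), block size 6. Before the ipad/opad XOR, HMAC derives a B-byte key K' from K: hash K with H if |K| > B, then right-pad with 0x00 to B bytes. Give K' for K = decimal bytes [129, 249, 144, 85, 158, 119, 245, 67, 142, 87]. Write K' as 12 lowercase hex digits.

|K| = 10 > B = 6, so first hash the key.
H(K): sum = 129+249+144+85+158+119+245+67+142+87 = 1425 → 05 91.
Zero-pad H(K) = 05 91 to 6 bytes: K' = 05 91 00 00 00 00.

059100000000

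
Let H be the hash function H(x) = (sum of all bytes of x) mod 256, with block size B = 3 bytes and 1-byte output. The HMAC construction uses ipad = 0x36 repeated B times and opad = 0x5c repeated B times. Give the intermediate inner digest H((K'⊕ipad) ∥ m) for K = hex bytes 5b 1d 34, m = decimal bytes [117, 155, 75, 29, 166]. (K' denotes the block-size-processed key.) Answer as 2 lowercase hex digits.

b8

Key hex bytes 5b 1d 34 is exactly B = 3 bytes: K' = 5b 1d 34.
K' ⊕ ipad = 6d 2b 02.
Inner input = 6d 2b 02 ∥ 75 9b 4b 1d a6.
Inner hash: sum = 109+43+2+117+155+75+29+166 = 696; mod 256 = 184 → b8.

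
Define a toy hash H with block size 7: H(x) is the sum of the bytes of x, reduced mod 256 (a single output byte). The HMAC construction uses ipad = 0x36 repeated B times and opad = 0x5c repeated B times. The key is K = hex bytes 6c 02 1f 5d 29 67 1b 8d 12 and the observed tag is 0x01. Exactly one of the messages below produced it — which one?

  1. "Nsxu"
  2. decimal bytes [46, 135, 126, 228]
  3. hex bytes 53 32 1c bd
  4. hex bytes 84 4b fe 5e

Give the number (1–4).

4

Key hex bytes 6c 02 1f 5d 29 67 1b 8d 12 is 9 bytes > B = 7, so hash it first: H(key) = 34, then zero-pad to 7 bytes: K' = 34 00 00 00 00 00 00.
K' ⊕ ipad = 02 36 36 36 36 36 36; K' ⊕ opad = 68 5c 5c 5c 5c 5c 5c.
m1: inner = H(02 36 36 36 36 36 36 4e 73 78 75) = f4; tag = H(68 5c 5c 5c 5c 5c 5c f4) = 84
m2: inner = H(02 36 36 36 36 36 36 2e 87 7e e4) = 5d; tag = H(68 5c 5c 5c 5c 5c 5c 5d) = ed
m3: inner = H(02 36 36 36 36 36 36 53 32 1c bd) = a4; tag = H(68 5c 5c 5c 5c 5c 5c a4) = 34
m4: inner = H(02 36 36 36 36 36 36 84 4b fe 5e) = 71; tag = H(68 5c 5c 5c 5c 5c 5c 71) = 01 ← matches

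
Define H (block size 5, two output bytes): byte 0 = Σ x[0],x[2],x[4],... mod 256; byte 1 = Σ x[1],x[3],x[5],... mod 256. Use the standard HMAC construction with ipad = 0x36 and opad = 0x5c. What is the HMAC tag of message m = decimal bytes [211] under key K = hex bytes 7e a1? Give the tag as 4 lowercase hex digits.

Key hex bytes 7e a1 is 2 bytes ≤ B = 5; zero-pad to 5 bytes: K' = 7e a1 00 00 00.
K' ⊕ ipad = 48 97 36 36 36.  K' ⊕ opad = 22 fd 5c 5c 5c.
Inner input = (K'⊕ipad) ∥ m = 48 97 36 36 36 ∥ d3.
Inner hash: even-index sum = 180 mod 256 = 180; odd-index sum = 416 mod 256 = 160 → b4 a0.
Outer input = (K'⊕opad) ∥ inner = 22 fd 5c 5c 5c ∥ b4 a0.
Outer hash (tag): even-index sum = 378 mod 256 = 122; odd-index sum = 525 mod 256 = 13 → 7a 0d.

7a0d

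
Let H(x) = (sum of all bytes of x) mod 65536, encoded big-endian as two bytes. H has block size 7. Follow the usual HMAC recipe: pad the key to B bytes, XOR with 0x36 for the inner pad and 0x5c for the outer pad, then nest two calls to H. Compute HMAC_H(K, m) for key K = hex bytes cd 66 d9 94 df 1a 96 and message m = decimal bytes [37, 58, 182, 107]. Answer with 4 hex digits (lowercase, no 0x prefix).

Key hex bytes cd 66 d9 94 df 1a 96 is exactly B = 7 bytes: K' = cd 66 d9 94 df 1a 96.
K' ⊕ ipad = fb 50 ef a2 e9 2c a0.  K' ⊕ opad = 91 3a 85 c8 83 46 ca.
Inner input = (K'⊕ipad) ∥ m = fb 50 ef a2 e9 2c a0 ∥ 25 3a b6 6b.
Inner hash: sum = 251+80+239+162+233+44+160+37+58+182+107 = 1553 → 06 11.
Outer input = (K'⊕opad) ∥ inner = 91 3a 85 c8 83 46 ca ∥ 06 11.
Outer hash (tag): sum = 145+58+133+200+131+70+202+6+17 = 962 → 03 c2.

03c2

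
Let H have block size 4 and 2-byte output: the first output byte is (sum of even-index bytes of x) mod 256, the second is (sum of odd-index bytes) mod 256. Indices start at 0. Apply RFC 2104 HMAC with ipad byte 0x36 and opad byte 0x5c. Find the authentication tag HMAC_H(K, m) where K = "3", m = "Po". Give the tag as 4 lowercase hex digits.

5693

Key "3" = 33 is 1 byte ≤ B = 4; zero-pad to 4 bytes: K' = 33 00 00 00.
K' ⊕ ipad = 05 36 36 36.  K' ⊕ opad = 6f 5c 5c 5c.
Inner input = (K'⊕ipad) ∥ m = 05 36 36 36 ∥ 50 6f.
Inner hash: even-index sum = 139 mod 256 = 139; odd-index sum = 219 mod 256 = 219 → 8b db.
Outer input = (K'⊕opad) ∥ inner = 6f 5c 5c 5c ∥ 8b db.
Outer hash (tag): even-index sum = 342 mod 256 = 86; odd-index sum = 403 mod 256 = 147 → 56 93.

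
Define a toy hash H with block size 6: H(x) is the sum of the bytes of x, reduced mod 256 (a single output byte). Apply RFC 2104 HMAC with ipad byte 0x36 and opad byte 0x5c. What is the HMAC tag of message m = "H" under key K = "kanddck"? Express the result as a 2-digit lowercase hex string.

94

Key "kanddck" = 6b 61 6e 64 64 63 6b is 7 bytes > B = 6, so hash it first: H(key) = d0, then zero-pad to 6 bytes: K' = d0 00 00 00 00 00.
K' ⊕ ipad = e6 36 36 36 36 36.  K' ⊕ opad = 8c 5c 5c 5c 5c 5c.
Inner input = (K'⊕ipad) ∥ m = e6 36 36 36 36 36 ∥ 48.
Inner hash: sum = 230+54+54+54+54+54+72 = 572; mod 256 = 60 → 3c.
Outer input = (K'⊕opad) ∥ inner = 8c 5c 5c 5c 5c 5c ∥ 3c.
Outer hash (tag): sum = 140+92+92+92+92+92+60 = 660; mod 256 = 148 → 94.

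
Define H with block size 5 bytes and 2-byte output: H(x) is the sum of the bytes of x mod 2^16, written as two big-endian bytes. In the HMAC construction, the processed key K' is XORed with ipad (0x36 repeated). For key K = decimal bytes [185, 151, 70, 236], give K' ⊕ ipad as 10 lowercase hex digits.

8fa170da36

Key decimal bytes [185, 151, 70, 236] = b9 97 46 ec is 4 bytes ≤ B = 5; zero-pad to 5 bytes: K' = b9 97 46 ec 00.
XOR each byte with 0x36: b9⊕36=8f, 97⊕36=a1, 46⊕36=70, ec⊕36=da, 00⊕36=36.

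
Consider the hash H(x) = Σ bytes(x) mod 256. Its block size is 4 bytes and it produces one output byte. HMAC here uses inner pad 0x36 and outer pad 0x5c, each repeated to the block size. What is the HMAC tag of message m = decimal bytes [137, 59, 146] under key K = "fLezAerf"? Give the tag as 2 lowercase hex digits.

98

Key "fLezAerf" = 66 4c 65 7a 41 65 72 66 is 8 bytes > B = 4, so hash it first: H(key) = 0f, then zero-pad to 4 bytes: K' = 0f 00 00 00.
K' ⊕ ipad = 39 36 36 36.  K' ⊕ opad = 53 5c 5c 5c.
Inner input = (K'⊕ipad) ∥ m = 39 36 36 36 ∥ 89 3b 92.
Inner hash: sum = 57+54+54+54+137+59+146 = 561; mod 256 = 49 → 31.
Outer input = (K'⊕opad) ∥ inner = 53 5c 5c 5c ∥ 31.
Outer hash (tag): sum = 83+92+92+92+49 = 408; mod 256 = 152 → 98.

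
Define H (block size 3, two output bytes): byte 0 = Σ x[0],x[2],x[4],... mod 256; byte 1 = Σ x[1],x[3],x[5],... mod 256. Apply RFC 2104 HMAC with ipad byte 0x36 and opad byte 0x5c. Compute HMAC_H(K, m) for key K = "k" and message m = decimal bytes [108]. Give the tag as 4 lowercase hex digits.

Key "k" = 6b is 1 byte ≤ B = 3; zero-pad to 3 bytes: K' = 6b 00 00.
K' ⊕ ipad = 5d 36 36.  K' ⊕ opad = 37 5c 5c.
Inner input = (K'⊕ipad) ∥ m = 5d 36 36 ∥ 6c.
Inner hash: even-index sum = 147 mod 256 = 147; odd-index sum = 162 mod 256 = 162 → 93 a2.
Outer input = (K'⊕opad) ∥ inner = 37 5c 5c ∥ 93 a2.
Outer hash (tag): even-index sum = 309 mod 256 = 53; odd-index sum = 239 mod 256 = 239 → 35 ef.

35ef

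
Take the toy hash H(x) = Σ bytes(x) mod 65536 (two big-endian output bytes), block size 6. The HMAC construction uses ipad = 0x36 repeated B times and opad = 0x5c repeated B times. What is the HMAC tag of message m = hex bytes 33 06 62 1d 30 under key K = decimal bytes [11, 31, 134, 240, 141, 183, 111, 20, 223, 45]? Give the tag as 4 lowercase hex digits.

0230

Key decimal bytes [11, 31, 134, 240, 141, 183, 111, 20, 223, 45] = 0b 1f 86 f0 8d b7 6f 14 df 2d is 10 bytes > B = 6, so hash it first: H(key) = 04 73, then zero-pad to 6 bytes: K' = 04 73 00 00 00 00.
K' ⊕ ipad = 32 45 36 36 36 36.  K' ⊕ opad = 58 2f 5c 5c 5c 5c.
Inner input = (K'⊕ipad) ∥ m = 32 45 36 36 36 36 ∥ 33 06 62 1d 30.
Inner hash: sum = 50+69+54+54+54+54+51+6+98+29+48 = 567 → 02 37.
Outer input = (K'⊕opad) ∥ inner = 58 2f 5c 5c 5c 5c ∥ 02 37.
Outer hash (tag): sum = 88+47+92+92+92+92+2+55 = 560 → 02 30.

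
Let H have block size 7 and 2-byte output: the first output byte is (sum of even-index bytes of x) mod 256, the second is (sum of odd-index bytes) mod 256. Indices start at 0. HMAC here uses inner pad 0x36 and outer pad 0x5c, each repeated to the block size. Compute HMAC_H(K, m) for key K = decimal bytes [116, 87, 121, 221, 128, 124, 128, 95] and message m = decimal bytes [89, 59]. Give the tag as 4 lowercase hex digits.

c3c3

Key decimal bytes [116, 87, 121, 221, 128, 124, 128, 95] = 74 57 79 dd 80 7c 80 5f is 8 bytes > B = 7, so hash it first: H(key) = ed 0f, then zero-pad to 7 bytes: K' = ed 0f 00 00 00 00 00.
K' ⊕ ipad = db 39 36 36 36 36 36.  K' ⊕ opad = b1 53 5c 5c 5c 5c 5c.
Inner input = (K'⊕ipad) ∥ m = db 39 36 36 36 36 36 ∥ 59 3b.
Inner hash: even-index sum = 440 mod 256 = 184; odd-index sum = 254 mod 256 = 254 → b8 fe.
Outer input = (K'⊕opad) ∥ inner = b1 53 5c 5c 5c 5c 5c ∥ b8 fe.
Outer hash (tag): even-index sum = 707 mod 256 = 195; odd-index sum = 451 mod 256 = 195 → c3 c3.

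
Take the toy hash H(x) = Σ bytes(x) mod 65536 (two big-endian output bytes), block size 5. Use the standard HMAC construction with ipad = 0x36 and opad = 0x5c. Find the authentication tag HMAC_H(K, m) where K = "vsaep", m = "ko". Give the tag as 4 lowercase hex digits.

014c

Key "vsaep" = 76 73 61 65 70 is exactly B = 5 bytes: K' = 76 73 61 65 70.
K' ⊕ ipad = 40 45 57 53 46.  K' ⊕ opad = 2a 2f 3d 39 2c.
Inner input = (K'⊕ipad) ∥ m = 40 45 57 53 46 ∥ 6b 6f.
Inner hash: sum = 64+69+87+83+70+107+111 = 591 → 02 4f.
Outer input = (K'⊕opad) ∥ inner = 2a 2f 3d 39 2c ∥ 02 4f.
Outer hash (tag): sum = 42+47+61+57+44+2+79 = 332 → 01 4c.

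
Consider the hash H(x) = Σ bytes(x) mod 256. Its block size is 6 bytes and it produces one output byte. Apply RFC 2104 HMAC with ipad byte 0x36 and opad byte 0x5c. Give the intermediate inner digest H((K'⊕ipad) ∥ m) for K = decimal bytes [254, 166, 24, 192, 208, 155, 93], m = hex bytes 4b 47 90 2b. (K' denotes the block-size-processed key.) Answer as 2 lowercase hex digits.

Key decimal bytes [254, 166, 24, 192, 208, 155, 93] = fe a6 18 c0 d0 9b 5d is 7 bytes > B = 6, so hash it first: H(key) = 44, then zero-pad to 6 bytes: K' = 44 00 00 00 00 00.
K' ⊕ ipad = 72 36 36 36 36 36.
Inner input = 72 36 36 36 36 36 ∥ 4b 47 90 2b.
Inner hash: sum = 114+54+54+54+54+54+75+71+144+43 = 717; mod 256 = 205 → cd.

cd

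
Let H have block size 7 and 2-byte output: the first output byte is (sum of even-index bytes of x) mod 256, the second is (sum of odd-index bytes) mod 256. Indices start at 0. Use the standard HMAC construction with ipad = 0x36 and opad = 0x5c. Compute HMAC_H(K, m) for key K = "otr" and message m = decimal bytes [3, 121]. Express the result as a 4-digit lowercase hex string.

ca62

Key "otr" = 6f 74 72 is 3 bytes ≤ B = 7; zero-pad to 7 bytes: K' = 6f 74 72 00 00 00 00.
K' ⊕ ipad = 59 42 44 36 36 36 36.  K' ⊕ opad = 33 28 2e 5c 5c 5c 5c.
Inner input = (K'⊕ipad) ∥ m = 59 42 44 36 36 36 36 ∥ 03 79.
Inner hash: even-index sum = 386 mod 256 = 130; odd-index sum = 177 mod 256 = 177 → 82 b1.
Outer input = (K'⊕opad) ∥ inner = 33 28 2e 5c 5c 5c 5c ∥ 82 b1.
Outer hash (tag): even-index sum = 458 mod 256 = 202; odd-index sum = 354 mod 256 = 98 → ca 62.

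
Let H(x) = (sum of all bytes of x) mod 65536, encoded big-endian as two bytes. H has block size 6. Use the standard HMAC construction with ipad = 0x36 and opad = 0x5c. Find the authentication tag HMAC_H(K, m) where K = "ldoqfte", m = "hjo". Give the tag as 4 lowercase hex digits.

02aa

Key "ldoqfte" = 6c 64 6f 71 66 74 65 is 7 bytes > B = 6, so hash it first: H(key) = 02 ef, then zero-pad to 6 bytes: K' = 02 ef 00 00 00 00.
K' ⊕ ipad = 34 d9 36 36 36 36.  K' ⊕ opad = 5e b3 5c 5c 5c 5c.
Inner input = (K'⊕ipad) ∥ m = 34 d9 36 36 36 36 ∥ 68 6a 6f.
Inner hash: sum = 52+217+54+54+54+54+104+106+111 = 806 → 03 26.
Outer input = (K'⊕opad) ∥ inner = 5e b3 5c 5c 5c 5c ∥ 03 26.
Outer hash (tag): sum = 94+179+92+92+92+92+3+38 = 682 → 02 aa.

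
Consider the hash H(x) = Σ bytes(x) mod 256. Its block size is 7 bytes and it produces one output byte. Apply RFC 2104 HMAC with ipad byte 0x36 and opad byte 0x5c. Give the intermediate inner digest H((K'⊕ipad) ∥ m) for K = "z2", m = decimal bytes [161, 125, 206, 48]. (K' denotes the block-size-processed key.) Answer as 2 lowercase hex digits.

7a

Key "z2" = 7a 32 is 2 bytes ≤ B = 7; zero-pad to 7 bytes: K' = 7a 32 00 00 00 00 00.
K' ⊕ ipad = 4c 04 36 36 36 36 36.
Inner input = 4c 04 36 36 36 36 36 ∥ a1 7d ce 30.
Inner hash: sum = 76+4+54+54+54+54+54+161+125+206+48 = 890; mod 256 = 122 → 7a.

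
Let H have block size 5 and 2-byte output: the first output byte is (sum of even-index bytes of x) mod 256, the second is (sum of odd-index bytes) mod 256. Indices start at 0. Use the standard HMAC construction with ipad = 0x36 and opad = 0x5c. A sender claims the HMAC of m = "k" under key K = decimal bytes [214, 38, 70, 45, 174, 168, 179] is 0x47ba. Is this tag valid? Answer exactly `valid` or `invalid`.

Key decimal bytes [214, 38, 70, 45, 174, 168, 179] = d6 26 46 2d ae a8 b3 is 7 bytes > B = 5, so hash it first: H(key) = 7d fb, then zero-pad to 5 bytes: K' = 7d fb 00 00 00.
K' ⊕ ipad = 4b cd 36 36 36; K' ⊕ opad = 21 a7 5c 5c 5c.
Inner hash: even-index sum = 183 mod 256 = 183; odd-index sum = 366 mod 256 = 110 → b7 6e.
Outer hash (recomputed tag): even-index sum = 327 mod 256 = 71; odd-index sum = 442 mod 256 = 186 → 47 ba.
Recomputed tag = 47ba; claimed = 47ba → match.

valid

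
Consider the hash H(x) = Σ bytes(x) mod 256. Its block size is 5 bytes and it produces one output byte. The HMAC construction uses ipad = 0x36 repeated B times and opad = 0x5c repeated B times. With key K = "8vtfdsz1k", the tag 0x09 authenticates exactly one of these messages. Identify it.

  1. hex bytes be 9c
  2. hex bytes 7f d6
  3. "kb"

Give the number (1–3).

Key "8vtfdsz1k" = 38 76 74 66 64 73 7a 31 6b is 9 bytes > B = 5, so hash it first: H(key) = 75, then zero-pad to 5 bytes: K' = 75 00 00 00 00.
K' ⊕ ipad = 43 36 36 36 36; K' ⊕ opad = 29 5c 5c 5c 5c.
m1: inner = H(43 36 36 36 36 be 9c) = 75; tag = H(29 5c 5c 5c 5c 75) = 0e
m2: inner = H(43 36 36 36 36 7f d6) = 70; tag = H(29 5c 5c 5c 5c 70) = 09 ← matches
m3: inner = H(43 36 36 36 36 6b 62) = e8; tag = H(29 5c 5c 5c 5c e8) = 81

2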